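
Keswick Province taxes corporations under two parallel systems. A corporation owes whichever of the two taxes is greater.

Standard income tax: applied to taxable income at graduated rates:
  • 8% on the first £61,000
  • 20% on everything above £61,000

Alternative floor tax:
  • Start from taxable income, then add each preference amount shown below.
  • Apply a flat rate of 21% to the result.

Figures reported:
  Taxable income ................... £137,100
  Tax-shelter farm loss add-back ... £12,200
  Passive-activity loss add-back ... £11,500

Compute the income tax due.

Alternative floor tax:
  Adjusted income: £137,100 + £12,200 + £11,500 = £160,800
  £160,800 × 21% = £33,768

Standard income tax:
  £61,000 × 8% = £4,880
  £76,100 × 20% = £15,220
  → £20,100

£33,768 > £20,100, so the alternative floor tax is the binding amount.

£33,768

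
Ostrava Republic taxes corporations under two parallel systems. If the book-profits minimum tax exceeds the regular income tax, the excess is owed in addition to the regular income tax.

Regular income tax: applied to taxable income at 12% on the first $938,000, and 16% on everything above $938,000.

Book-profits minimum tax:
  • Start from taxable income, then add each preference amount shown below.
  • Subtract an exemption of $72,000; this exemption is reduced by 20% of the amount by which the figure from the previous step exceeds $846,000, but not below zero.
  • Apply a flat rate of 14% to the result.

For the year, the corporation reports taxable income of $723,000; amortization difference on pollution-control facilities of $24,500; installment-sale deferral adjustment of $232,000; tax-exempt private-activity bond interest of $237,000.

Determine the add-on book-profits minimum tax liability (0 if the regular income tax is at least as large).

Book-profits minimum tax:
  Adjusted income: $723,000 + $24,500 + $232,000 + $237,000 = $1,216,500
  Exemption: 20% × ($1,216,500 − $846,000) = $74,100 ≥ $72,000, so the exemption is fully phased out
  Base: $1,216,500 − $0 = $1,216,500
  $1,216,500 × 14% = $170,310

Regular income tax:
  $723,000 × 12% = $86,760

Excess of book-profits minimum tax over regular income tax: $170,310 − $86,760 = $83,550.

$83,550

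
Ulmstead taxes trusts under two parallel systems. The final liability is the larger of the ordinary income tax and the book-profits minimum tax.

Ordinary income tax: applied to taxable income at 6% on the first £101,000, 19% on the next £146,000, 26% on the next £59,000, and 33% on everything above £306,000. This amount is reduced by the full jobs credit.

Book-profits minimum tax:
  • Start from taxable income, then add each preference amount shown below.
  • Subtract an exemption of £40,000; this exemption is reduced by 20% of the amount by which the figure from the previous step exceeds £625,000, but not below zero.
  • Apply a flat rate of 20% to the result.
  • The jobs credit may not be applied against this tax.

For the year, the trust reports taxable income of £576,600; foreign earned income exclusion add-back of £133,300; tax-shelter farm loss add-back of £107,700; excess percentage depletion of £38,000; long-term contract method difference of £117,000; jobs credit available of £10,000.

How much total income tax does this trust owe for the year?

Ordinary income tax:
  £101,000 × 6% = £6,060
  £146,000 × 19% = £27,740
  £59,000 × 26% = £15,340
  £270,600 × 33% = £89,298
  → £138,438
  Less jobs credit £10,000 → £128,438

Book-profits minimum tax:
  Adjusted income: £576,600 + £133,300 + £107,700 + £38,000 + £117,000 = £972,600
  Exemption: 20% × (£972,600 − £625,000) = £69,520 ≥ £40,000, so the exemption is fully phased out
  Base: £972,600 − £0 = £972,600
  £972,600 × 20% = £194,520

£194,520 > £128,438, so the book-profits minimum tax is the binding amount.

£194,520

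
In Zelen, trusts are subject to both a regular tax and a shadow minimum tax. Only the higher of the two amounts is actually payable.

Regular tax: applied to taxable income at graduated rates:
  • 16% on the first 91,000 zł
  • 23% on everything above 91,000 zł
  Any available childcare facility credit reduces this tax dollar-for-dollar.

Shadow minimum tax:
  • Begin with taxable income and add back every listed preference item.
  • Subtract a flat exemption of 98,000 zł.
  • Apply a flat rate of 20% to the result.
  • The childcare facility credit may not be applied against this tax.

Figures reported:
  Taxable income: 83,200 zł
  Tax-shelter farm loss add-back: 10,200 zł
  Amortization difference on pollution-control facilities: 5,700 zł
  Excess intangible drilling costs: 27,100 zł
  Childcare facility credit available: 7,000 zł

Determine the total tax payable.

6,312 zł

Regular tax:
  83,200 zł × 16% = 13,312 zł
  Less childcare facility credit 7,000 zł → 6,312 zł

Shadow minimum tax:
  Adjusted income: 83,200 zł + 10,200 zł + 5,700 zł + 27,100 zł = 126,200 zł
  Less exemption 98,000 zł → base 28,200 zł
  28,200 zł × 20% = 5,640 zł

6,312 zł > 5,640 zł, so the regular tax governs.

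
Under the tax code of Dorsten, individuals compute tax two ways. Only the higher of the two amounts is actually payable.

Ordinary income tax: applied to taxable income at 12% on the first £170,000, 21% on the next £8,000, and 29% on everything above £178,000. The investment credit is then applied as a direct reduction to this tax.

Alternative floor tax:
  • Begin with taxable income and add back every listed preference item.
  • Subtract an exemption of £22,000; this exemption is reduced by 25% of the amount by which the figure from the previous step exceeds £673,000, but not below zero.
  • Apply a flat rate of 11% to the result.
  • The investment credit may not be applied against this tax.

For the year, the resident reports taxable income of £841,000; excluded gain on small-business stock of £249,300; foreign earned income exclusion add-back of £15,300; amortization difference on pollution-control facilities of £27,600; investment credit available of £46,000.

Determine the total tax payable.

Ordinary income tax:
  £170,000 × 12% = £20,400
  £8,000 × 21% = £1,680
  £663,000 × 29% = £192,270
  → £214,350
  Less investment credit £46,000 → £168,350

Alternative floor tax:
  Adjusted income: £841,000 + £249,300 + £15,300 + £27,600 = £1,133,200
  Exemption: 25% × (£1,133,200 − £673,000) = £115,050 ≥ £22,000, so the exemption is fully phased out
  Base: £1,133,200 − £0 = £1,133,200
  £1,133,200 × 11% = £124,652

£168,350 > £124,652, so the ordinary income tax governs.

£168,350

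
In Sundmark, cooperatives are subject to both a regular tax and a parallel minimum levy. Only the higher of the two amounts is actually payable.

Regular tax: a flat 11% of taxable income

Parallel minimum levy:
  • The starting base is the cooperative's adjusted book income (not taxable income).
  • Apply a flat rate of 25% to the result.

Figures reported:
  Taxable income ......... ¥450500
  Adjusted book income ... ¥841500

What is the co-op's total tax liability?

¥210375

Regular tax:
  ¥450500 × 11% = ¥49555

Parallel minimum levy:
  Base (adjusted book income): ¥841500
  ¥841500 × 25% = ¥210375

¥210375 > ¥49555, so the parallel minimum levy is the binding amount.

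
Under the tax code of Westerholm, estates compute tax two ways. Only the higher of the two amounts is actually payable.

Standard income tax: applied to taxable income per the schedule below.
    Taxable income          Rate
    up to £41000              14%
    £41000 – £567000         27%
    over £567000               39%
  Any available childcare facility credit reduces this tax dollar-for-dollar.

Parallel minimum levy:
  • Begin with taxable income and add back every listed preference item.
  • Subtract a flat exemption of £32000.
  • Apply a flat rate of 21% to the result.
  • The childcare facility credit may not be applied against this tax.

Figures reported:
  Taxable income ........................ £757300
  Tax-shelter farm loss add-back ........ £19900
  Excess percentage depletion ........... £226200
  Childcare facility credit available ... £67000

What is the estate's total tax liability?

Standard income tax:
  £41000 × 14% = £5740
  £526000 × 27% = £142020
  £190300 × 39% = £74217
  → £221977
  Less childcare facility credit £67000 → £154977

Parallel minimum levy:
  Adjusted income: £757300 + £19900 + £226200 = £1003400
  Less exemption £32000 → base £971400
  £971400 × 21% = £203994

£203994 > £154977, so the parallel minimum levy is the binding amount.

£203994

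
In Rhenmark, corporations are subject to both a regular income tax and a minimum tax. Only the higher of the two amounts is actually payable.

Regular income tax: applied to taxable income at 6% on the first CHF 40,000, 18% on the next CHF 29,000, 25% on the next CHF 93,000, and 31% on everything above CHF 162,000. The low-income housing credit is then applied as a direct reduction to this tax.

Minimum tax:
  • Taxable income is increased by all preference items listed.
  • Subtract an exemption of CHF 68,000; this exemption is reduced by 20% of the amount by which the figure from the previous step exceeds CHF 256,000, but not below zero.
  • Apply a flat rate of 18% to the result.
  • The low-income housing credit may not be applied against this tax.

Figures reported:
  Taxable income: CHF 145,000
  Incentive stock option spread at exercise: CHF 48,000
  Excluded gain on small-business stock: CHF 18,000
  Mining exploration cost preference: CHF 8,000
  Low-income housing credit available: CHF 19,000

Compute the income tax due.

CHF 27,180

Minimum tax:
  Adjusted income: CHF 145,000 + CHF 48,000 + CHF 18,000 + CHF 8,000 = CHF 219,000
  Exemption: CHF 219,000 ≤ CHF 256,000, so full CHF 68,000 applies
  Base: CHF 219,000 − CHF 68,000 = CHF 151,000
  CHF 151,000 × 18% = CHF 27,180

Regular income tax:
  CHF 40,000 × 6% = CHF 2,400
  CHF 29,000 × 18% = CHF 5,220
  CHF 76,000 × 25% = CHF 19,000
  → CHF 26,620
  Less low-income housing credit CHF 19,000 → CHF 7,620

CHF 27,180 > CHF 7,620, so the minimum tax is the binding amount.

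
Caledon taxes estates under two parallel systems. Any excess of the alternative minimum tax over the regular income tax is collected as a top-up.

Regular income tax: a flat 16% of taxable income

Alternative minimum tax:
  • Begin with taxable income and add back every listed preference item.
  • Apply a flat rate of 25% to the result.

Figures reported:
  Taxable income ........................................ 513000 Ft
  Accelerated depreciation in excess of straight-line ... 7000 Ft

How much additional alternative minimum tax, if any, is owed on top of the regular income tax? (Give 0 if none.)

Alternative minimum tax:
  Adjusted income: 513000 Ft + 7000 Ft = 520000 Ft
  520000 Ft × 25% = 130000 Ft

Regular income tax:
  513000 Ft × 16% = 82080 Ft

Excess of alternative minimum tax over regular income tax: 130000 Ft − 82080 Ft = 47920 Ft.

47920 Ft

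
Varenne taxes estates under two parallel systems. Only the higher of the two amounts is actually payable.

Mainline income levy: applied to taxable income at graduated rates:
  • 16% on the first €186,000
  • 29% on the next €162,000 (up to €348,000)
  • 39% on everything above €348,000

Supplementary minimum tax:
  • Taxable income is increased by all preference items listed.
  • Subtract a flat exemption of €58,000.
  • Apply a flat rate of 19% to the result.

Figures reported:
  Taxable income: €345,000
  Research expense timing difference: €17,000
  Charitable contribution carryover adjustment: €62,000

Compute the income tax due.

€75,870

Mainline income levy:
  €186,000 × 16% = €29,760
  €159,000 × 29% = €46,110
  → €75,870

Supplementary minimum tax:
  Adjusted income: €345,000 + €17,000 + €62,000 = €424,000
  Less exemption €58,000 → base €366,000
  €366,000 × 19% = €69,540

€75,870 > €69,540, so the mainline income levy governs.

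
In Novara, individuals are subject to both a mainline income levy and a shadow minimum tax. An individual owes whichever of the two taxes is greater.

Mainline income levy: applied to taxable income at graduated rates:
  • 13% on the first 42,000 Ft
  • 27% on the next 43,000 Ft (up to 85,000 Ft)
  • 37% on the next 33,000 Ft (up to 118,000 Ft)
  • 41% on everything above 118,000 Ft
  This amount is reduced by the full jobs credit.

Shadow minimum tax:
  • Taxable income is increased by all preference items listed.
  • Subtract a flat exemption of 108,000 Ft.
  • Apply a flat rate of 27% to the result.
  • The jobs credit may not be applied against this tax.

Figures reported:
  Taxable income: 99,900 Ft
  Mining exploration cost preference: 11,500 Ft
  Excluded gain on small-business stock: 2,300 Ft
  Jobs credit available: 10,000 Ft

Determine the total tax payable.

Mainline income levy:
  42,000 Ft × 13% = 5,460 Ft
  43,000 Ft × 27% = 11,610 Ft
  14,900 Ft × 37% = 5,513 Ft
  → 22,583 Ft
  Less jobs credit 10,000 Ft → 12,583 Ft

Shadow minimum tax:
  Adjusted income: 99,900 Ft + 11,500 Ft + 2,300 Ft = 113,700 Ft
  Less exemption 108,000 Ft → base 5,700 Ft
  5,700 Ft × 27% = 1,539 Ft

12,583 Ft > 1,539 Ft, so the mainline income levy governs.

12,583 Ft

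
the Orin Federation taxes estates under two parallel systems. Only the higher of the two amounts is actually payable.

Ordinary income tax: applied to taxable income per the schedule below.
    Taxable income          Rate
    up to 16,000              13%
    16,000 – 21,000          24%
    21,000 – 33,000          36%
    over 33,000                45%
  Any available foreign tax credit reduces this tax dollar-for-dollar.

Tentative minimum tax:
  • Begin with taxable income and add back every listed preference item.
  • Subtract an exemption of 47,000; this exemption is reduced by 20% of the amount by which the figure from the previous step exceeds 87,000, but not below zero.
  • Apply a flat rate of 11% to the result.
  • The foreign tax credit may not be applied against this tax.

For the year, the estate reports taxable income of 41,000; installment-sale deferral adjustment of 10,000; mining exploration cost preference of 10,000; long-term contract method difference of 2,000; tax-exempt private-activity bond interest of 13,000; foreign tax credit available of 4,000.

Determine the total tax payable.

Tentative minimum tax:
  Adjusted income: 41,000 + 10,000 + 10,000 + 2,000 + 13,000 = 76,000
  Exemption: 76,000 ≤ 87,000, so full 47,000 applies
  Base: 76,000 − 47,000 = 29,000
  29,000 × 11% = 3,190

Ordinary income tax:
  16,000 × 13% = 2,080
  5,000 × 24% = 1,200
  12,000 × 36% = 4,320
  8,000 × 45% = 3,600
  → 11,200
  Less foreign tax credit 4,000 → 7,200

7,200 > 3,190, so the ordinary income tax governs.

7,200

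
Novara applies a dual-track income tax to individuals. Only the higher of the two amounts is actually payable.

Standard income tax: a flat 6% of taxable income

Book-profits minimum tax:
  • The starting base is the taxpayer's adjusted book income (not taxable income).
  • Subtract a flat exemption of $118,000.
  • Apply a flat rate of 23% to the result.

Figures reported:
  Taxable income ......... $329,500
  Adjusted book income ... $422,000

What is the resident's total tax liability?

$69,920

Book-profits minimum tax:
  Base (adjusted book income): $422,000
  Less exemption $118,000 → base $304,000
  $304,000 × 23% = $69,920

Standard income tax:
  $329,500 × 6% = $19,770

$69,920 > $19,770, so the book-profits minimum tax is the binding amount.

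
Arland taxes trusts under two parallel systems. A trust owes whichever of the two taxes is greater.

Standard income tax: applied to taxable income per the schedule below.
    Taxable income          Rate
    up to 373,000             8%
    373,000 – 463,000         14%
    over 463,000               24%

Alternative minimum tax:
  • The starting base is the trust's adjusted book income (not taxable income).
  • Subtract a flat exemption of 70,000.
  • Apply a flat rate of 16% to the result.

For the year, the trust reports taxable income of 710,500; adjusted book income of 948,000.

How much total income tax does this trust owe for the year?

140,480

Standard income tax:
  373,000 × 8% = 29,840
  90,000 × 14% = 12,600
  247,500 × 24% = 59,400
  → 101,840

Alternative minimum tax:
  Base (adjusted book income): 948,000
  Less exemption 70,000 → base 878,000
  878,000 × 16% = 140,480

140,480 > 101,840, so the alternative minimum tax is the binding amount.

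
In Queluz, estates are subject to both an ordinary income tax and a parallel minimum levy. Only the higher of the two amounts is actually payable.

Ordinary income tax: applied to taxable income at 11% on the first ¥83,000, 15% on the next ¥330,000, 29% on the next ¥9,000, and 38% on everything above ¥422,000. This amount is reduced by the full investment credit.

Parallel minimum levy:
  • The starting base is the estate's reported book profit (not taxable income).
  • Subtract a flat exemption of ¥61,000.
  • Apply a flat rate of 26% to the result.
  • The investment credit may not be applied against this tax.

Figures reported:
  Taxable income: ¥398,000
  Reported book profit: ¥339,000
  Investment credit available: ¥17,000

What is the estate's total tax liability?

Parallel minimum levy:
  Base (reported book profit): ¥339,000
  Less exemption ¥61,000 → base ¥278,000
  ¥278,000 × 26% = ¥72,280

Ordinary income tax:
  ¥83,000 × 11% = ¥9,130
  ¥315,000 × 15% = ¥47,250
  → ¥56,380
  Less investment credit ¥17,000 → ¥39,380

¥72,280 > ¥39,380, so the parallel minimum levy is the binding amount.

¥72,280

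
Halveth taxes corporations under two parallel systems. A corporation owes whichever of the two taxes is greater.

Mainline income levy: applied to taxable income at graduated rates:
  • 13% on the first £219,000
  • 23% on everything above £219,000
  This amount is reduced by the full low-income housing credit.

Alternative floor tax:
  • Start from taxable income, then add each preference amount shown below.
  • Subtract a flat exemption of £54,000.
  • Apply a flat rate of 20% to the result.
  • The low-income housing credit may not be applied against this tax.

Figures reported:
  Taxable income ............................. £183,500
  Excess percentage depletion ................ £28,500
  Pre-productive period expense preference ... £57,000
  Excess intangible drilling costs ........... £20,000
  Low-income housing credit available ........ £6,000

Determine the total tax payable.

Alternative floor tax:
  Adjusted income: £183,500 + £28,500 + £57,000 + £20,000 = £289,000
  Less exemption £54,000 → base £235,000
  £235,000 × 20% = £47,000

Mainline income levy:
  £183,500 × 13% = £23,855
  Less low-income housing credit £6,000 → £17,855

£47,000 > £17,855, so the alternative floor tax is the binding amount.

£47,000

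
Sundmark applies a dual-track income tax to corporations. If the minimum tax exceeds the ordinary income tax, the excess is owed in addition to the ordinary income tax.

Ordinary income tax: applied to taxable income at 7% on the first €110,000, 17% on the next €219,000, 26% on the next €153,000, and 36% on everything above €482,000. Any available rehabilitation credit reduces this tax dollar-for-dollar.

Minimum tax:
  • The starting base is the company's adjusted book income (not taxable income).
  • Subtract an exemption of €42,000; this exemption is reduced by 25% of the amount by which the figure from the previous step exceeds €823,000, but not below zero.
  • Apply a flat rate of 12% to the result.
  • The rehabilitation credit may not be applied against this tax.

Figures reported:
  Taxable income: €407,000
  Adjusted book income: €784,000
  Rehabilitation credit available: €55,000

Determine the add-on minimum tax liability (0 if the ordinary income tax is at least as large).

€78,830

Ordinary income tax:
  €110,000 × 7% = €7,700
  €219,000 × 17% = €37,230
  €78,000 × 26% = €20,280
  → €65,210
  Less rehabilitation credit €55,000 → €10,210

Minimum tax:
  Base (adjusted book income): €784,000
  Exemption: €784,000 ≤ €823,000, so full €42,000 applies
  Base: €784,000 − €42,000 = €742,000
  €742,000 × 12% = €89,040

Excess of minimum tax over ordinary income tax: €89,040 − €10,210 = €78,830.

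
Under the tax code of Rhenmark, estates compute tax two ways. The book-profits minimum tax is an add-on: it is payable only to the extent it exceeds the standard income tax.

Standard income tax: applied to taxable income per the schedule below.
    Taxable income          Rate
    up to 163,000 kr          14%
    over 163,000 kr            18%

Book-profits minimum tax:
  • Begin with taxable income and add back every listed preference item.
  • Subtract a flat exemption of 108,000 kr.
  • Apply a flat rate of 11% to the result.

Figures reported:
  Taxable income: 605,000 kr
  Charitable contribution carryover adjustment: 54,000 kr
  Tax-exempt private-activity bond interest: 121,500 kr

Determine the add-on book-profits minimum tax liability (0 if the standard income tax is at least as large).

0 kr

Book-profits minimum tax:
  Adjusted income: 605,000 kr + 54,000 kr + 121,500 kr = 780,500 kr
  Less exemption 108,000 kr → base 672,500 kr
  672,500 kr × 11% = 73,975 kr

Standard income tax:
  163,000 kr × 14% = 22,820 kr
  442,000 kr × 18% = 79,560 kr
  → 102,380 kr

73,975 kr ≤ 102,380 kr, so no add-on is due.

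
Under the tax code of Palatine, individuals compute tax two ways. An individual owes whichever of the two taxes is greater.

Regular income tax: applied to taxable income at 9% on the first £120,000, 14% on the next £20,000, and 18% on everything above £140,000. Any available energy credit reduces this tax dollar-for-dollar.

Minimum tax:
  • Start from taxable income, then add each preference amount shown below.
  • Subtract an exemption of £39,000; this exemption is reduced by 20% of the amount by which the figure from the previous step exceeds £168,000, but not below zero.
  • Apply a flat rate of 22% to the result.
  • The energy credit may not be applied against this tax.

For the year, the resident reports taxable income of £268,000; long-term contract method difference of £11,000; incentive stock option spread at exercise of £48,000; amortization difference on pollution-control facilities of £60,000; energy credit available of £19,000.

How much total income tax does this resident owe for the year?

Minimum tax:
  Adjusted income: £268,000 + £11,000 + £48,000 + £60,000 = £387,000
  Exemption: 20% × (£387,000 − £168,000) = £43,800 ≥ £39,000, so the exemption is fully phased out
  Base: £387,000 − £0 = £387,000
  £387,000 × 22% = £85,140

Regular income tax:
  £120,000 × 9% = £10,800
  £20,000 × 14% = £2,800
  £128,000 × 18% = £23,040
  → £36,640
  Less energy credit £19,000 → £17,640

£85,140 > £17,640, so the minimum tax is the binding amount.

£85,140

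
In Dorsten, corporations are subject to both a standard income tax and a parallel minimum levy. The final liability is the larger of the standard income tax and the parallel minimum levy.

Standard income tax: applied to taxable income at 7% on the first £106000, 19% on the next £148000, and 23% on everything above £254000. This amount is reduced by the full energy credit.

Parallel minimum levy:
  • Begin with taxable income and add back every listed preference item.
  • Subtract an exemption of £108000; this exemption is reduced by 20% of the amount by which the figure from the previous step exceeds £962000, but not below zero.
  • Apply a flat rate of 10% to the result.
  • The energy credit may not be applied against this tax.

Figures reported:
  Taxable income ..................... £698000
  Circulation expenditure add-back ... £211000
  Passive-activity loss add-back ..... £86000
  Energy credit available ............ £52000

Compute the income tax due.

£89360

Standard income tax:
  £106000 × 7% = £7420
  £148000 × 19% = £28120
  £444000 × 23% = £102120
  → £137660
  Less energy credit £52000 → £85660

Parallel minimum levy:
  Adjusted income: £698000 + £211000 + £86000 = £995000
  Exemption: £108000 − 20% × (£995000 − £962000) = £108000 − £6600 = £101400
  Base: £995000 − £101400 = £893600
  £893600 × 10% = £89360

£89360 > £85660, so the parallel minimum levy is the binding amount.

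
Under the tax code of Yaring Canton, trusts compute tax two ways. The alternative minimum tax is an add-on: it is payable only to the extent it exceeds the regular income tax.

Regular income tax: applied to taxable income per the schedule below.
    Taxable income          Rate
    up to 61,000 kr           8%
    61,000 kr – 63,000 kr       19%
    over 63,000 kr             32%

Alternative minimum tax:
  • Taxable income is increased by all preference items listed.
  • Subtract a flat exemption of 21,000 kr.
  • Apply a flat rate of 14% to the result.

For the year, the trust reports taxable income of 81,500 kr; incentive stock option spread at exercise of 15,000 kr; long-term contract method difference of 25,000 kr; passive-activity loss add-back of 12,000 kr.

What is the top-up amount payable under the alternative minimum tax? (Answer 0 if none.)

4,570 kr

Alternative minimum tax:
  Adjusted income: 81,500 kr + 15,000 kr + 25,000 kr + 12,000 kr = 133,500 kr
  Less exemption 21,000 kr → base 112,500 kr
  112,500 kr × 14% = 15,750 kr

Regular income tax:
  61,000 kr × 8% = 4,880 kr
  2,000 kr × 19% = 380 kr
  18,500 kr × 32% = 5,920 kr
  → 11,180 kr

Excess of alternative minimum tax over regular income tax: 15,750 kr − 11,180 kr = 4,570 kr.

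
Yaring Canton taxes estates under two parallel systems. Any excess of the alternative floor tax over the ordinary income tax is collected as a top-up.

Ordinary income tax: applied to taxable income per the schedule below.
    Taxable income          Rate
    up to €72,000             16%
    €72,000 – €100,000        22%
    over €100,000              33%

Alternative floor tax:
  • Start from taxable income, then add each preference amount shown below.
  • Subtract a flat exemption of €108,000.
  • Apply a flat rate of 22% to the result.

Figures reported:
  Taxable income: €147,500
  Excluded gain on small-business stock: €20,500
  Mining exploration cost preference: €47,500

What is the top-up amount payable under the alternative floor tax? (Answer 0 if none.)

Ordinary income tax:
  €72,000 × 16% = €11,520
  €28,000 × 22% = €6,160
  €47,500 × 33% = €15,675
  → €33,355

Alternative floor tax:
  Adjusted income: €147,500 + €20,500 + €47,500 = €215,500
  Less exemption €108,000 → base €107,500
  €107,500 × 22% = €23,650

€23,650 ≤ €33,355, so no add-on is due.

€0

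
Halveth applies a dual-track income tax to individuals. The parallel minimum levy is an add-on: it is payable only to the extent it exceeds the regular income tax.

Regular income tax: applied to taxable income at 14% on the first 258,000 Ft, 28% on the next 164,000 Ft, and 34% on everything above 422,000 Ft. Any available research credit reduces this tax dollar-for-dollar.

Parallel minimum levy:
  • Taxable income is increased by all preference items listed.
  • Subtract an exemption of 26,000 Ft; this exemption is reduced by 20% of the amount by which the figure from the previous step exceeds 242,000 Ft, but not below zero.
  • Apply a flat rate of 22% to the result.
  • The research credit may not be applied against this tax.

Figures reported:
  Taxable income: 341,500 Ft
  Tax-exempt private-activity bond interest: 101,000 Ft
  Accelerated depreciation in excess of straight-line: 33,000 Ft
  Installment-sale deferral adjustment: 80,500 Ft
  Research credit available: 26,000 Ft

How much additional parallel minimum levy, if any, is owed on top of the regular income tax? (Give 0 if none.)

Regular income tax:
  258,000 Ft × 14% = 36,120 Ft
  83,500 Ft × 28% = 23,380 Ft
  → 59,500 Ft
  Less research credit 26,000 Ft → 33,500 Ft

Parallel minimum levy:
  Adjusted income: 341,500 Ft + 101,000 Ft + 33,000 Ft + 80,500 Ft = 556,000 Ft
  Exemption: 20% × (556,000 Ft − 242,000 Ft) = 62,800 Ft ≥ 26,000 Ft, so the exemption is fully phased out
  Base: 556,000 Ft − 0 Ft = 556,000 Ft
  556,000 Ft × 22% = 122,320 Ft

Excess of parallel minimum levy over regular income tax: 122,320 Ft − 33,500 Ft = 88,820 Ft.

88,820 Ft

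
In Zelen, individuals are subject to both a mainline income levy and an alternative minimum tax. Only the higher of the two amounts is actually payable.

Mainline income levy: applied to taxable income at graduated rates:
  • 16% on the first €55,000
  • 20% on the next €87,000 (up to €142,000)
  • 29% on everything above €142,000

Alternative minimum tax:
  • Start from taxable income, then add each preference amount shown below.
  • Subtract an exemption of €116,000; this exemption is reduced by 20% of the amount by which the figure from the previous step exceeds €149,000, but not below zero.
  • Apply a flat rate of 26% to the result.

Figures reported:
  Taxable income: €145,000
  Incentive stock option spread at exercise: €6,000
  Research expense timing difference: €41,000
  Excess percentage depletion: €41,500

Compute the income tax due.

€34,944

Mainline income levy:
  €55,000 × 16% = €8,800
  €87,000 × 20% = €17,400
  €3,000 × 29% = €870
  → €27,070

Alternative minimum tax:
  Adjusted income: €145,000 + €6,000 + €41,000 + €41,500 = €233,500
  Exemption: €116,000 − 20% × (€233,500 − €149,000) = €116,000 − €16,900 = €99,100
  Base: €233,500 − €99,100 = €134,400
  €134,400 × 26% = €34,944

€34,944 > €27,070, so the alternative minimum tax is the binding amount.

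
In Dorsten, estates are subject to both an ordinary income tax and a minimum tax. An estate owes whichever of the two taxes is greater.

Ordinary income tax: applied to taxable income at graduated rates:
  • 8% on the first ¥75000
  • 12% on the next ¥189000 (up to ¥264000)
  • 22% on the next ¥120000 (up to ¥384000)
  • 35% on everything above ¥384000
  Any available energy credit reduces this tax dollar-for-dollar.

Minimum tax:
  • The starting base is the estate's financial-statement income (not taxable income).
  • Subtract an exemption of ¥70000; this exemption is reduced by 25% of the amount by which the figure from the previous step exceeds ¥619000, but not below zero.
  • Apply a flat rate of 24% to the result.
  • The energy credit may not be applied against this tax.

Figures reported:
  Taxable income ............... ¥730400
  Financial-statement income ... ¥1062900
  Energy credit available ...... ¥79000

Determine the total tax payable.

¥255096

Minimum tax:
  Base (financial-statement income): ¥1062900
  Exemption: 25% × (¥1062900 − ¥619000) = ¥110975 ≥ ¥70000, so the exemption is fully phased out
  Base: ¥1062900 − ¥0 = ¥1062900
  ¥1062900 × 24% = ¥255096

Ordinary income tax:
  ¥75000 × 8% = ¥6000
  ¥189000 × 12% = ¥22680
  ¥120000 × 22% = ¥26400
  ¥346400 × 35% = ¥121240
  → ¥176320
  Less energy credit ¥79000 → ¥97320

¥255096 > ¥97320, so the minimum tax is the binding amount.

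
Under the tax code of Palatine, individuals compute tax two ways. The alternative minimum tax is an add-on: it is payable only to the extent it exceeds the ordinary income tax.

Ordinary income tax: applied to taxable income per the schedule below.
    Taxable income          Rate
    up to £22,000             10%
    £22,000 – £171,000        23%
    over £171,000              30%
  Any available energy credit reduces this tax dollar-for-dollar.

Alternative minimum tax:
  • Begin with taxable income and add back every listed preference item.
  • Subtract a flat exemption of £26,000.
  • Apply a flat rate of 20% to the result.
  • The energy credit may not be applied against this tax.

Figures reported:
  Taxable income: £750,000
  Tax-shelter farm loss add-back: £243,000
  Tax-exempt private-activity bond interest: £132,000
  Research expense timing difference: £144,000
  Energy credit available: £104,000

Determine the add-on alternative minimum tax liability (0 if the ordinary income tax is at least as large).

Alternative minimum tax:
  Adjusted income: £750,000 + £243,000 + £132,000 + £144,000 = £1,269,000
  Less exemption £26,000 → base £1,243,000
  £1,243,000 × 20% = £248,600

Ordinary income tax:
  £22,000 × 10% = £2,200
  £149,000 × 23% = £34,270
  £579,000 × 30% = £173,700
  → £210,170
  Less energy credit £104,000 → £106,170

Excess of alternative minimum tax over ordinary income tax: £248,600 − £106,170 = £142,430.

£142,430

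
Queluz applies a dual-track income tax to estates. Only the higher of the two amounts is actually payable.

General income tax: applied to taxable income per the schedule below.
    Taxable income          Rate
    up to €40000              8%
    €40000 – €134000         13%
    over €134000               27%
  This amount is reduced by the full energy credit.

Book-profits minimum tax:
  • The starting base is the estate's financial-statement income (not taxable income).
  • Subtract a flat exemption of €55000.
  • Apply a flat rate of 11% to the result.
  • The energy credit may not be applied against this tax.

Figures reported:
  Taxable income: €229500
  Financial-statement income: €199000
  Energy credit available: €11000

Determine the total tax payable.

Book-profits minimum tax:
  Base (financial-statement income): €199000
  Less exemption €55000 → base €144000
  €144000 × 11% = €15840

General income tax:
  €40000 × 8% = €3200
  €94000 × 13% = €12220
  €95500 × 27% = €25785
  → €41205
  Less energy credit €11000 → €30205

€30205 > €15840, so the general income tax governs.

€30205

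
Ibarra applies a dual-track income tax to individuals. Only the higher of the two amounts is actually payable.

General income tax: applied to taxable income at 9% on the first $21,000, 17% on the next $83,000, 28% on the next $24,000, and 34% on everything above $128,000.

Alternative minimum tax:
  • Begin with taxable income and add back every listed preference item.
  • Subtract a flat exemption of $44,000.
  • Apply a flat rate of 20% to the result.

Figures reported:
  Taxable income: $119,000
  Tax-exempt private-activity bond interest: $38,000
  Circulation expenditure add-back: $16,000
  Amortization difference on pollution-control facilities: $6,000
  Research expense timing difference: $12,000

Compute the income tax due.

General income tax:
  $21,000 × 9% = $1,890
  $83,000 × 17% = $14,110
  $15,000 × 28% = $4,200
  → $20,200

Alternative minimum tax:
  Adjusted income: $119,000 + $38,000 + $16,000 + $6,000 + $12,000 = $191,000
  Less exemption $44,000 → base $147,000
  $147,000 × 20% = $29,400

$29,400 > $20,200, so the alternative minimum tax is the binding amount.

$29,400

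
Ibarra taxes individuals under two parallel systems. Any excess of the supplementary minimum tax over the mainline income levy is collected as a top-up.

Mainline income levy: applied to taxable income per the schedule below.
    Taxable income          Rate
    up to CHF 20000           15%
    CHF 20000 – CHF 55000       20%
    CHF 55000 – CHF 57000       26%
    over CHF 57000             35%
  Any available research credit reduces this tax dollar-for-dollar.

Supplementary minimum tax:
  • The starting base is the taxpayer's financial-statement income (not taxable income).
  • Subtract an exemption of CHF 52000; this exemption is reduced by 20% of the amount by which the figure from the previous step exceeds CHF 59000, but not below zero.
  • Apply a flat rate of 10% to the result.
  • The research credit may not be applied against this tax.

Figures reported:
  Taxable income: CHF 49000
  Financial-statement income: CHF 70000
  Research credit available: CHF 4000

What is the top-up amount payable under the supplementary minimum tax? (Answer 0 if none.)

Supplementary minimum tax:
  Base (financial-statement income): CHF 70000
  Exemption: CHF 52000 − 20% × (CHF 70000 − CHF 59000) = CHF 52000 − CHF 2200 = CHF 49800
  Base: CHF 70000 − CHF 49800 = CHF 20200
  CHF 20200 × 10% = CHF 2020

Mainline income levy:
  CHF 20000 × 15% = CHF 3000
  CHF 29000 × 20% = CHF 5800
  → CHF 8800
  Less research credit CHF 4000 → CHF 4800

CHF 2020 ≤ CHF 4800, so no add-on is due.

CHF 0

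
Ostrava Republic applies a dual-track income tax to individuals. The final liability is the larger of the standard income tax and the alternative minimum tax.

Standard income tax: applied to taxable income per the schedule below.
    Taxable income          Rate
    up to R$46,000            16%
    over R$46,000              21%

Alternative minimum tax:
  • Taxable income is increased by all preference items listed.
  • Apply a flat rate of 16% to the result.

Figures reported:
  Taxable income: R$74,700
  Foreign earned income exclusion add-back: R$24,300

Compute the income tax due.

Standard income tax:
  R$46,000 × 16% = R$7,360
  R$28,700 × 21% = R$6,027
  → R$13,387

Alternative minimum tax:
  Adjusted income: R$74,700 + R$24,300 = R$99,000
  R$99,000 × 16% = R$15,840

R$15,840 > R$13,387, so the alternative minimum tax is the binding amount.

R$15,840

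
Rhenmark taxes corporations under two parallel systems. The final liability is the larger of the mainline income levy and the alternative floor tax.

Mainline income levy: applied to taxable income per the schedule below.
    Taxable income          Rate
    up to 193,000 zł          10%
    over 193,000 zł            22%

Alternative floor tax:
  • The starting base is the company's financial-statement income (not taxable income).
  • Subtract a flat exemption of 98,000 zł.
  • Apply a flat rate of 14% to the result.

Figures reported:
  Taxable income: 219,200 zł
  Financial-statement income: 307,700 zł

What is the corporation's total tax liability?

Alternative floor tax:
  Base (financial-statement income): 307,700 zł
  Less exemption 98,000 zł → base 209,700 zł
  209,700 zł × 14% = 29,358 zł

Mainline income levy:
  193,000 zł × 10% = 19,300 zł
  26,200 zł × 22% = 5,764 zł
  → 25,064 zł

29,358 zł > 25,064 zł, so the alternative floor tax is the binding amount.

29,358 zł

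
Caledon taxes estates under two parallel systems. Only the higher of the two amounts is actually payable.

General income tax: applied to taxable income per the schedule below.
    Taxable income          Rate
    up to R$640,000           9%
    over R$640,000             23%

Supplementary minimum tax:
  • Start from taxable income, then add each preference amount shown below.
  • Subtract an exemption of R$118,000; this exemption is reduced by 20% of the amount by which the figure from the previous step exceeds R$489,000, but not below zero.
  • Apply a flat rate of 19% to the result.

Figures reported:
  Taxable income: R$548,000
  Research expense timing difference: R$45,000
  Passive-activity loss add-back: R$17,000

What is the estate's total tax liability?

General income tax:
  R$548,000 × 9% = R$49,320

Supplementary minimum tax:
  Adjusted income: R$548,000 + R$45,000 + R$17,000 = R$610,000
  Exemption: R$118,000 − 20% × (R$610,000 − R$489,000) = R$118,000 − R$24,200 = R$93,800
  Base: R$610,000 − R$93,800 = R$516,200
  R$516,200 × 19% = R$98,078

R$98,078 > R$49,320, so the supplementary minimum tax is the binding amount.

R$98,078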